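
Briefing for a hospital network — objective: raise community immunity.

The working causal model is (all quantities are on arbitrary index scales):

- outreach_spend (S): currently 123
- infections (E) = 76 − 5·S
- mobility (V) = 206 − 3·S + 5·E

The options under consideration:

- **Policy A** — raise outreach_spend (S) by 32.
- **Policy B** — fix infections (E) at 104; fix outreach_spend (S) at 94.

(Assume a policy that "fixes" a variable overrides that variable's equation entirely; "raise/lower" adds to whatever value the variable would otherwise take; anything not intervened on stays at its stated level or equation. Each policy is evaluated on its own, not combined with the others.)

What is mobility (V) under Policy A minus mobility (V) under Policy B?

-4198

Policy A (S + 32):
  S = 123 + 32 = 155
  E = 76 − 5·155 = -699
  V = 206 − 3·155 + 5·(-699) = -3754
Policy B (E := 104, S := 94):
  S = 94
  E = 104
  V = 206 − 3·94 + 5·104 = 444
V: -3754 − 444 = -4198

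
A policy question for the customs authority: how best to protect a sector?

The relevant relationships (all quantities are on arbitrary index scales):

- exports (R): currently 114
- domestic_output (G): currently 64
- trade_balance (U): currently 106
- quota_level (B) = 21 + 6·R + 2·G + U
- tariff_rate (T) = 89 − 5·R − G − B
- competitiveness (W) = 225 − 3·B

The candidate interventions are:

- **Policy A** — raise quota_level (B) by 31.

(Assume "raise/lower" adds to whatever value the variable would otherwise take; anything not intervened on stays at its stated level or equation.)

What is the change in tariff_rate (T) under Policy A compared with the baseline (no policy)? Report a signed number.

-31

Baseline:
  R = 114
  G = 64
  U = 106
  B = 21 + 6·114 + 2·64 + 106 = 939
  T = 89 − 5·114 − 64 − 939 = -1484
Policy A (B + 31):
  R = 114
  G = 64
  U = 106
  B = 21 + 6·114 + 2·64 + 106 (+31 from intervention) = 970
  T = 89 − 5·114 − 64 − 970 = -1515
Change in T: -1515 − (-1484) = -31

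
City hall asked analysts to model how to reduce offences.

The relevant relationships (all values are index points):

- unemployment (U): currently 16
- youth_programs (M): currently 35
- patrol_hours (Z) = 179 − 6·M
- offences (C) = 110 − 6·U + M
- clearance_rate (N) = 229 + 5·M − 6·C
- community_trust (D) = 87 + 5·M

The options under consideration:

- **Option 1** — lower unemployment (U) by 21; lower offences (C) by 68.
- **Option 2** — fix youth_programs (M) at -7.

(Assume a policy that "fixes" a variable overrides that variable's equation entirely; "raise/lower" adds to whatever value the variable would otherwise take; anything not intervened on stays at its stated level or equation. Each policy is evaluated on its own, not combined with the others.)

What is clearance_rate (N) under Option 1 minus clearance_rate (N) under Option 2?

Option 1 (U − 21, C − 68):
  U = 16 − 21 = -5
  M = 35
  C = 110 − 6·(-5) + 35 (−68 from intervention) = 107
  N = 229 + 5·35 − 6·107 = -238
Option 2 (M := -7):
  U = 16
  M = -7
  C = 110 − 6·16 + (-7) = 7
  N = 229 + 5·(-7) − 6·7 = 152
N: -238 − 152 = -390

-390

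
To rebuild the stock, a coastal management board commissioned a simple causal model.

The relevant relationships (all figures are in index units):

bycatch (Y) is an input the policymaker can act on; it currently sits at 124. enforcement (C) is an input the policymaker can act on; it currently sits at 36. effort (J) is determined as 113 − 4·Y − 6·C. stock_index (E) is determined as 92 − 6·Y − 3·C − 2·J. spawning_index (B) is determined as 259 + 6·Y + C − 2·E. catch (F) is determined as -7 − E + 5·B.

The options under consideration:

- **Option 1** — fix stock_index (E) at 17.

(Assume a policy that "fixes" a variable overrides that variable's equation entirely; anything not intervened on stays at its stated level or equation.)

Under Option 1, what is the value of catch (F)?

Option 1 (E := 17):
  Y = 124
  C = 36
  J = 113 − 4·124 − 6·36 = -599
  E = 17
  B = 259 + 6·124 + 36 − 2·17 = 1005
  F = -7 − 17 + 5·1005 = 5001

5001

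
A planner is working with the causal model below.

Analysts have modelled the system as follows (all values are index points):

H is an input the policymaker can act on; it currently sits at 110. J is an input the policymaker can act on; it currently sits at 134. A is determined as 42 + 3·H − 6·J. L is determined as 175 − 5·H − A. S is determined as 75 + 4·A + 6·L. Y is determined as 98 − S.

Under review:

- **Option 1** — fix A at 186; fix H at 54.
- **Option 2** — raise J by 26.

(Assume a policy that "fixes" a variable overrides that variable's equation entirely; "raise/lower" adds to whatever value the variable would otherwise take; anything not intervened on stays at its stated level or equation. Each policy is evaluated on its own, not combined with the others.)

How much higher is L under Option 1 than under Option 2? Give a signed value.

Option 1 (A := 186, H := 54):
  H = 54
  J = 134
  A = 186
  L = 175 − 5·54 − 186 = -281
Option 2 (J + 26):
  H = 110
  J = 134 + 26 = 160
  A = 42 + 3·110 − 6·160 = -588
  L = 175 − 5·110 − (-588) = 213
L: -281 − 213 = -494

-494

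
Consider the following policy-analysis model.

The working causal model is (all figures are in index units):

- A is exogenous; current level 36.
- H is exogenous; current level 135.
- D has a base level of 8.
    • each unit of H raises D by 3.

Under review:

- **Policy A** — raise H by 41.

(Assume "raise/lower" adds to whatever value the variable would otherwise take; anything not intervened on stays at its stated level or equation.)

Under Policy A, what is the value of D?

Policy A (H + 41):
  H = 135 + 41 = 176
  D = 8 + 3·176 = 536

536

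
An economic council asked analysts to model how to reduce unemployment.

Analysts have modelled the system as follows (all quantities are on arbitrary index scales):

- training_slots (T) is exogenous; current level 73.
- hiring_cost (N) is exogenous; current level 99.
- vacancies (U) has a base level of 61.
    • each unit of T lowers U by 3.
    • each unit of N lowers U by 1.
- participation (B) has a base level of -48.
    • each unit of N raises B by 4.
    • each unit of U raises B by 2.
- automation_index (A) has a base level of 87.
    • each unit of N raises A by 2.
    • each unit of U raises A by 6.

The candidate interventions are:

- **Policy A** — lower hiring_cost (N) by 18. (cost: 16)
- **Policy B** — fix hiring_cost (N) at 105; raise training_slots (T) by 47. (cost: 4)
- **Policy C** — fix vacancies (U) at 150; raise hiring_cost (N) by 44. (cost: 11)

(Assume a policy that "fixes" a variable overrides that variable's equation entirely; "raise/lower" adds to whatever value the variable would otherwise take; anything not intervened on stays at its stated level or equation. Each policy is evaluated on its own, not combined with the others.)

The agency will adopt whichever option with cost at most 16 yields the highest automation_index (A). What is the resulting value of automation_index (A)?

1273

Policy A (N − 18):
  T = 73
  N = 99 − 18 = 81
  U = 61 − 3·73 − 81 = -239
  A = 87 + 2·81 + 6·(-239) = -1185
Policy B (N := 105, T + 47):
  T = 73 + 47 = 120
  N = 105
  U = 61 − 3·120 − 105 = -404
  A = 87 + 2·105 + 6·(-404) = -2127
Policy C (U := 150, N + 44):
  T = 73
  N = 99 + 44 = 143
  U = 150
  A = 87 + 2·143 + 6·150 = 1273
Comparing — Policy A: A=-1185, Policy B: A=-2127, Policy C: A=1273. Highest is 1273 (Policy C).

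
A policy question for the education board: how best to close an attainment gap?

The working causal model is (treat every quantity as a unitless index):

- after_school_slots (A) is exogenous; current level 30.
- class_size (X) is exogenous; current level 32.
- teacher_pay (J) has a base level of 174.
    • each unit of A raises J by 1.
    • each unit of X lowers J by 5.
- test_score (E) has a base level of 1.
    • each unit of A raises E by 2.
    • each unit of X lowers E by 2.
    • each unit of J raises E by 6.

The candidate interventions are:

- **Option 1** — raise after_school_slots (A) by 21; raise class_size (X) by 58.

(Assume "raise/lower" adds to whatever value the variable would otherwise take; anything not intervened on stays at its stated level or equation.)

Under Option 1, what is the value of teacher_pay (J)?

-225

Option 1 (A + 21, X + 58):
  A = 30 + 21 = 51
  X = 32 + 58 = 90
  J = 174 + 51 − 5·90 = -225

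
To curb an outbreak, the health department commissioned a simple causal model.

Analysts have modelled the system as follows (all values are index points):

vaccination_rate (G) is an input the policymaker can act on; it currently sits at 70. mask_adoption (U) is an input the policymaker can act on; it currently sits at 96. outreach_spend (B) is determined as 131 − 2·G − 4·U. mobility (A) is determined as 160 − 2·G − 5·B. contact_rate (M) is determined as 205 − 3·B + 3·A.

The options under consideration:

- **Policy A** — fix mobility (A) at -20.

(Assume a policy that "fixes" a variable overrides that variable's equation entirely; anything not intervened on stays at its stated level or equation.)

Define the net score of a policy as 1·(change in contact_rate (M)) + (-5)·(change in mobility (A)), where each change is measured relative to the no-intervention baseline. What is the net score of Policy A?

4010

Baseline:
  G = 70
  U = 96
  B = 131 − 2·70 − 4·96 = -393
  A = 160 − 2·70 − 5·(-393) = 1985
  M = 205 − 3·(-393) + 3·1985 = 7339
Policy A (A := -20):
  G = 70
  U = 96
  B = 131 − 2·70 − 4·96 = -393
  A = -20
  M = 205 − 3·(-393) + 3·(-20) = 1324
ΔM = 1324 − 7339 = -6015; ΔA = -20 − 1985 = -2005
Score = 1·(-6015) + (-5)·(-2005) = 4010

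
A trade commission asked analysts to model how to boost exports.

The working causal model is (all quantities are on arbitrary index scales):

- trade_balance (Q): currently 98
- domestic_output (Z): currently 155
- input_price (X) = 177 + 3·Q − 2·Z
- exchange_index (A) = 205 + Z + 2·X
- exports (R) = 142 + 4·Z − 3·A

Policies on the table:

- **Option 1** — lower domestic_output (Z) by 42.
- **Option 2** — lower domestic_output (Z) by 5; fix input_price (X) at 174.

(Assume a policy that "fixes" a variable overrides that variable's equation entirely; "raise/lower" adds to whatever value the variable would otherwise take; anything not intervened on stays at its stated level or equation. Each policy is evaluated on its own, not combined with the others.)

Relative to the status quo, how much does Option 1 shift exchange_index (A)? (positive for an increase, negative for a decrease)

126

Baseline:
  Q = 98
  Z = 155
  X = 177 + 3·98 − 2·155 = 161
  A = 205 + 155 + 2·161 = 682
Option 1 (Z − 42):
  Q = 98
  Z = 155 − 42 = 113
  X = 177 + 3·98 − 2·113 = 245
  A = 205 + 113 + 2·245 = 808
Change in A: 808 − 682 = 126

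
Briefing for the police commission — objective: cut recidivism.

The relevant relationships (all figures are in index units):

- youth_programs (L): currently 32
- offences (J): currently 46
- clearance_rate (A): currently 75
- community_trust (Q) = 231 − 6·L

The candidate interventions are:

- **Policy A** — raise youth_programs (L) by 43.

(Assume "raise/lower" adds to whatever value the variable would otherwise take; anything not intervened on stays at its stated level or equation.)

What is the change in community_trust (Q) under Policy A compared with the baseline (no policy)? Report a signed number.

Baseline:
  L = 32
  Q = 231 − 6·32 = 39
Policy A (L + 43):
  L = 32 + 43 = 75
  Q = 231 − 6·75 = -219
Change in Q: -219 − 39 = -258

-258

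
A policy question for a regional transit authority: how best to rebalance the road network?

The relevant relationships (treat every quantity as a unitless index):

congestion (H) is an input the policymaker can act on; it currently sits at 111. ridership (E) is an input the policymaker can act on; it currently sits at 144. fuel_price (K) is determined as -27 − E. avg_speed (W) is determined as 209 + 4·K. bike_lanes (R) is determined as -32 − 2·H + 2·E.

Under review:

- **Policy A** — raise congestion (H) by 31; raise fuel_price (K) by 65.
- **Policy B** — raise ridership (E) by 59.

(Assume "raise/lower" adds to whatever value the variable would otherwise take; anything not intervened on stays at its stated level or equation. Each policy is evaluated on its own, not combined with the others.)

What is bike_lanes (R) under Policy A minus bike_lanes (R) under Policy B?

Policy A (H + 31, K + 65):
  H = 111 + 31 = 142
  E = 144
  R = -32 − 2·142 + 2·144 = -28
Policy B (E + 59):
  H = 111
  E = 144 + 59 = 203
  R = -32 − 2·111 + 2·203 = 152
R: -28 − 152 = -180

-180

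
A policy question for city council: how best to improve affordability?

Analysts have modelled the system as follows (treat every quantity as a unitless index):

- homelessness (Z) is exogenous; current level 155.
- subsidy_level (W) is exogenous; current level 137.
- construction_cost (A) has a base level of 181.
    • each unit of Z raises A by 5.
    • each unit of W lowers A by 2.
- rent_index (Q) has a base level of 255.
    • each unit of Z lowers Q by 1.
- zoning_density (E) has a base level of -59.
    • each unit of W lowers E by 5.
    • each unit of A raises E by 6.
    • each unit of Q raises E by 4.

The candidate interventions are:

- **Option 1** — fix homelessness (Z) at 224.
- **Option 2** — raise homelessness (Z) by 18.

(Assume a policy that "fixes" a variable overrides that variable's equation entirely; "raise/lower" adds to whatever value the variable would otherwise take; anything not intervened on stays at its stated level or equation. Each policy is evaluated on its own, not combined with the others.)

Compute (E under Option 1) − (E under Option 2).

Option 1 (Z := 224):
  Z = 224
  W = 137
  A = 181 + 5·224 − 2·137 = 1027
  Q = 255 − 224 = 31
  E = -59 − 5·137 + 6·1027 + 4·31 = 5542
Option 2 (Z + 18):
  Z = 155 + 18 = 173
  W = 137
  A = 181 + 5·173 − 2·137 = 772
  Q = 255 − 173 = 82
  E = -59 − 5·137 + 6·772 + 4·82 = 4216
E: 5542 − 4216 = 1326

1326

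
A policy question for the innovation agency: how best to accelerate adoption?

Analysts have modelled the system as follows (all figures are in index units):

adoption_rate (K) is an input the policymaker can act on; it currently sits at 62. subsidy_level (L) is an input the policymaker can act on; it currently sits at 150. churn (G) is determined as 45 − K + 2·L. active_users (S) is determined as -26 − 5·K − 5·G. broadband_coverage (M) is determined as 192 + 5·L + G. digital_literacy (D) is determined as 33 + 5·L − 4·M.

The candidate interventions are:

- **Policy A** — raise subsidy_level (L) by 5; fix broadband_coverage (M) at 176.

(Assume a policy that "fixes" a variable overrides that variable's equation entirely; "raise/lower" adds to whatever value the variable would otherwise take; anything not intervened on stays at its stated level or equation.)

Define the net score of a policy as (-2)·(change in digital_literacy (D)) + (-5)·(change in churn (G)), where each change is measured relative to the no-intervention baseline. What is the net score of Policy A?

Baseline:
  K = 62
  L = 150
  G = 45 − 62 + 2·150 = 283
  M = 192 + 5·150 + 283 = 1225
  D = 33 + 5·150 − 4·1225 = -4117
Policy A (L + 5, M := 176):
  K = 62
  L = 150 + 5 = 155
  G = 45 − 62 + 2·155 = 293
  M = 176
  D = 33 + 5·155 − 4·176 = 104
ΔD = 104 − (-4117) = 4221; ΔG = 293 − 283 = 10
Score = (-2)·4221 + (-5)·10 = -8492

-8492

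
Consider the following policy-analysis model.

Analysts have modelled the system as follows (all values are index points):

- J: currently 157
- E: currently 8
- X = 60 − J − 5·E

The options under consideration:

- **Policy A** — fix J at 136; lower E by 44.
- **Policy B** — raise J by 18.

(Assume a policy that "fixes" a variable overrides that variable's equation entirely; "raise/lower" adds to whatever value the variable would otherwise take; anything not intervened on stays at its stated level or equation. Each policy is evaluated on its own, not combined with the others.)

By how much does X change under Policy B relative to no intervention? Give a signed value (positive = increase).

Baseline:
  J = 157
  E = 8
  X = 60 − 157 − 5·8 = -137
Policy B (J + 18):
  J = 157 + 18 = 175
  E = 8
  X = 60 − 175 − 5·8 = -155
Change in X: -155 − (-137) = -18

-18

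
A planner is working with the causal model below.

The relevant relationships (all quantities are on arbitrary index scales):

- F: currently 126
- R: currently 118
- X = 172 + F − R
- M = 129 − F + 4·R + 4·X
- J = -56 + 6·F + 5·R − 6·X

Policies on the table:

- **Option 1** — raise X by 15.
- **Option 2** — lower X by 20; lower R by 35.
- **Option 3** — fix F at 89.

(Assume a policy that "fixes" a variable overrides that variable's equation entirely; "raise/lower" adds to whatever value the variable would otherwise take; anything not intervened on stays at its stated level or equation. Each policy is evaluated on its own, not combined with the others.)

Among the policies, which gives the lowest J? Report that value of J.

-55

Option 1 (X + 15):
  F = 126
  R = 118
  X = 172 + 126 − 118 (+15 from intervention) = 195
  J = -56 + 6·126 + 5·118 − 6·195 = 120
Option 2 (X − 20, R − 35):
  F = 126
  R = 118 − 35 = 83
  X = 172 + 126 − 83 (−20 from intervention) = 195
  J = -56 + 6·126 + 5·83 − 6·195 = -55
Option 3 (F := 89):
  F = 89
  R = 118
  X = 172 + 89 − 118 = 143
  J = -56 + 6·89 + 5·118 − 6·143 = 210
Comparing — Option 1: J=120, Option 2: J=-55, Option 3: J=210. Lowest is -55 (Option 2).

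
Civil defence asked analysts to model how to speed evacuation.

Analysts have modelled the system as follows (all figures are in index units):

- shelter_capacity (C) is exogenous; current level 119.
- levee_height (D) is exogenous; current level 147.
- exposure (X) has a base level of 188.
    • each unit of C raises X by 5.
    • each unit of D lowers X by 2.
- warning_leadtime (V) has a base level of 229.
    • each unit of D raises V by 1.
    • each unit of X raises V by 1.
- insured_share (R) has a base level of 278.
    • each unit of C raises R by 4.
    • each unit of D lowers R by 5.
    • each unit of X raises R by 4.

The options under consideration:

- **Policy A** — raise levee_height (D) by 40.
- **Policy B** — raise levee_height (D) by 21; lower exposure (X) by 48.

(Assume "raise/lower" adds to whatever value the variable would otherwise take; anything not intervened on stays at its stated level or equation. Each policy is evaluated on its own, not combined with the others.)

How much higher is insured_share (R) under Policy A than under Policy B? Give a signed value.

Policy A (D + 40):
  C = 119
  D = 147 + 40 = 187
  X = 188 + 5·119 − 2·187 = 409
  R = 278 + 4·119 − 5·187 + 4·409 = 1455
Policy B (D + 21, X − 48):
  C = 119
  D = 147 + 21 = 168
  X = 188 + 5·119 − 2·168 (−48 from intervention) = 399
  R = 278 + 4·119 − 5·168 + 4·399 = 1510
R: 1455 − 1510 = -55

-55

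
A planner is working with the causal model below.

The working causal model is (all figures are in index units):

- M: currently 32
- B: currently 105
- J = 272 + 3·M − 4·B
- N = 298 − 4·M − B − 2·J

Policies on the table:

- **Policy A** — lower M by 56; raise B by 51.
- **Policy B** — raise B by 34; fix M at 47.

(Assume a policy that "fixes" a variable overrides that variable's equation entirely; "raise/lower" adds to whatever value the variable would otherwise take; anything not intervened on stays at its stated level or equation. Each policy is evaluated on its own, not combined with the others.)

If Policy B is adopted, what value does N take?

Policy B (B + 34, M := 47):
  M = 47
  B = 105 + 34 = 139
  J = 272 + 3·47 − 4·139 = -143
  N = 298 − 4·47 − 139 − 2·(-143) = 257

257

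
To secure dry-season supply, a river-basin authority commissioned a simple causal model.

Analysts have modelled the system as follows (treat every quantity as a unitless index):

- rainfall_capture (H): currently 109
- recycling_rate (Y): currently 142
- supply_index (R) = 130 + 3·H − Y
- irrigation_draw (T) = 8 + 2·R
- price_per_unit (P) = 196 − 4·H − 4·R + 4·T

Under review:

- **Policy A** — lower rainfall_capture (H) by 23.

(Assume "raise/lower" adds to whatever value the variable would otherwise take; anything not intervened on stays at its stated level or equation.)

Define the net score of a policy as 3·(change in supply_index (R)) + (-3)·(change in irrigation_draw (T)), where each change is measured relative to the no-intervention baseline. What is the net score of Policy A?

Baseline:
  H = 109
  Y = 142
  R = 130 + 3·109 − 142 = 315
  T = 8 + 2·315 = 638
Policy A (H − 23):
  H = 109 − 23 = 86
  Y = 142
  R = 130 + 3·86 − 142 = 246
  T = 8 + 2·246 = 500
ΔR = 246 − 315 = -69; ΔT = 500 − 638 = -138
Score = 3·(-69) + (-3)·(-138) = 207

207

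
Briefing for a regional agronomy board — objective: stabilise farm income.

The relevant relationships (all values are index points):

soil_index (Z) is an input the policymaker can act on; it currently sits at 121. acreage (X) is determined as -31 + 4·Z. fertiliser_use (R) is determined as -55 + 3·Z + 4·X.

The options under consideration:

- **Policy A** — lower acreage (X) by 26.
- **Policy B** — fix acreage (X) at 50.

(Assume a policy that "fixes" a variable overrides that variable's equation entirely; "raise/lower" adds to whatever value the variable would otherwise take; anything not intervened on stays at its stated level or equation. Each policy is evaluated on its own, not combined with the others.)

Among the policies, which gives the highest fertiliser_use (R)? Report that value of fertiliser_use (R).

Policy A (X − 26):
  Z = 121
  X = -31 + 4·121 (−26 from intervention) = 427
  R = -55 + 3·121 + 4·427 = 2016
Policy B (X := 50):
  Z = 121
  X = 50
  R = -55 + 3·121 + 4·50 = 508
Comparing — Policy A: R=2016, Policy B: R=508. Highest is 2016 (Policy A).

2016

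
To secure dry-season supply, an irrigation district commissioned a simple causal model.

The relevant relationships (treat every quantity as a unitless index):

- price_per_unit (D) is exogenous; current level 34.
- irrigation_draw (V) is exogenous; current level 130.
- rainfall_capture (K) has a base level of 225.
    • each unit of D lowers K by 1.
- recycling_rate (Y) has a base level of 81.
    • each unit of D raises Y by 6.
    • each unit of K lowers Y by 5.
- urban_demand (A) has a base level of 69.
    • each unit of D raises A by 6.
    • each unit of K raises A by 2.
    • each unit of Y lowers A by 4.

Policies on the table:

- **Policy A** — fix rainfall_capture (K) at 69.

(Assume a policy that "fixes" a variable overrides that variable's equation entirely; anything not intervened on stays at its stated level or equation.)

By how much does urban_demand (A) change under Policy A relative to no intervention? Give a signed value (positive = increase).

Baseline:
  D = 34
  K = 225 − 34 = 191
  Y = 81 + 6·34 − 5·191 = -670
  A = 69 + 6·34 + 2·191 − 4·(-670) = 3335
Policy A (K := 69):
  D = 34
  K = 69
  Y = 81 + 6·34 − 5·69 = -60
  A = 69 + 6·34 + 2·69 − 4·(-60) = 651
Change in A: 651 − 3335 = -2684

-2684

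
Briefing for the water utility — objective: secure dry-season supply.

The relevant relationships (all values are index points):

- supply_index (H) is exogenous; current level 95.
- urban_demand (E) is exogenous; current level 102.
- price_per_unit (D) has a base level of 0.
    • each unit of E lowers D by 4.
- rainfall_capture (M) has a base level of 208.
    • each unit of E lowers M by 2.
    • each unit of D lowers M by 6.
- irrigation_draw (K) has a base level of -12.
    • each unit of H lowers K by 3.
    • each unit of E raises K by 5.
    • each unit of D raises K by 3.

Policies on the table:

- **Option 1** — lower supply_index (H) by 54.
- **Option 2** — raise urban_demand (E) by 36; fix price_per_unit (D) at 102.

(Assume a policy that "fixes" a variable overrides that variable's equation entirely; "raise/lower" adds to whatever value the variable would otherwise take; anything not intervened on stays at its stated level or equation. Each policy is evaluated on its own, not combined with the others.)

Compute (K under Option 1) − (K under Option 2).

-1548

Option 1 (H − 54):
  H = 95 − 54 = 41
  E = 102
  D = 0 − 4·102 = -408
  K = -12 − 3·41 + 5·102 + 3·(-408) = -849
Option 2 (E + 36, D := 102):
  H = 95
  E = 102 + 36 = 138
  D = 102
  K = -12 − 3·95 + 5·138 + 3·102 = 699
K: -849 − 699 = -1548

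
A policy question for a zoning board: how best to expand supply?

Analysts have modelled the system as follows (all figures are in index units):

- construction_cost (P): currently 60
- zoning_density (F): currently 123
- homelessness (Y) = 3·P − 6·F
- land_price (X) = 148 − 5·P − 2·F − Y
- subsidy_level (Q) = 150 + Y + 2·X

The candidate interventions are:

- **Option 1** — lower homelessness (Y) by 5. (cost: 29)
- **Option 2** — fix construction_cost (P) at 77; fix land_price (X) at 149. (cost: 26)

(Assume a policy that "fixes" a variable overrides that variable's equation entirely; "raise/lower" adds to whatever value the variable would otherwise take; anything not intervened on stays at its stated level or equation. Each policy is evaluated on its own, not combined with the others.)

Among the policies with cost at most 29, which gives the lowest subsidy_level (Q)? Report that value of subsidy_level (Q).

-83

Option 1 (Y − 5):
  P = 60
  F = 123
  Y = 0 + 3·60 − 6·123 (−5 from intervention) = -563
  X = 148 − 5·60 − 2·123 − (-563) = 165
  Q = 150 + (-563) + 2·165 = -83
Option 2 (P := 77, X := 149):
  P = 77
  F = 123
  Y = 0 + 3·77 − 6·123 = -507
  X = 149
  Q = 150 + (-507) + 2·149 = -59
Comparing — Option 1: Q=-83, Option 2: Q=-59. Lowest is -83 (Option 1).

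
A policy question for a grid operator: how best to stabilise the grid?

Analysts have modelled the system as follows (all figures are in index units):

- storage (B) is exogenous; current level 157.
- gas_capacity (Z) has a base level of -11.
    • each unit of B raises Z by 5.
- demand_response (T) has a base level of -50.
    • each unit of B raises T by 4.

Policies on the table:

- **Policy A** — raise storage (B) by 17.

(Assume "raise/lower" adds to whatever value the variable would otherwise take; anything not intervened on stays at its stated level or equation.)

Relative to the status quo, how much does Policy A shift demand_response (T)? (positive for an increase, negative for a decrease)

Baseline:
  B = 157
  T = -50 + 4·157 = 578
Policy A (B + 17):
  B = 157 + 17 = 174
  T = -50 + 4·174 = 646
Change in T: 646 − 578 = 68

68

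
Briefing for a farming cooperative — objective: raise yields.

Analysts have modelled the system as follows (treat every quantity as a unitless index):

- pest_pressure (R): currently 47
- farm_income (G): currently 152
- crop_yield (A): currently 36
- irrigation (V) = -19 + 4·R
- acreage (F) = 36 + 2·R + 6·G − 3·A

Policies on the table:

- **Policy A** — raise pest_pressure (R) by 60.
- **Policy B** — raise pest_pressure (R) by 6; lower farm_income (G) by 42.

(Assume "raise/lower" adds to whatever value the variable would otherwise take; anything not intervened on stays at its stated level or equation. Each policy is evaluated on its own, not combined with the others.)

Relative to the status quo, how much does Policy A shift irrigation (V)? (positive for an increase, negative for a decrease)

240

Baseline:
  R = 47
  V = -19 + 4·47 = 169
Policy A (R + 60):
  R = 47 + 60 = 107
  V = -19 + 4·107 = 409
Change in V: 409 − 169 = 240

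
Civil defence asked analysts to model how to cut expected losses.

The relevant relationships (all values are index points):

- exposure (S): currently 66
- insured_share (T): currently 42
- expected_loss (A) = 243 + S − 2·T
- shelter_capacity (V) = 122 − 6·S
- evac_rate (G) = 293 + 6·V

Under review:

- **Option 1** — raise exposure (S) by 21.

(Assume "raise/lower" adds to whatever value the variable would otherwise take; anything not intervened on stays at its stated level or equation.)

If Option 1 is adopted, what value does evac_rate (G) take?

Option 1 (S + 21):
  S = 66 + 21 = 87
  V = 122 − 6·87 = -400
  G = 293 + 6·(-400) = -2107

-2107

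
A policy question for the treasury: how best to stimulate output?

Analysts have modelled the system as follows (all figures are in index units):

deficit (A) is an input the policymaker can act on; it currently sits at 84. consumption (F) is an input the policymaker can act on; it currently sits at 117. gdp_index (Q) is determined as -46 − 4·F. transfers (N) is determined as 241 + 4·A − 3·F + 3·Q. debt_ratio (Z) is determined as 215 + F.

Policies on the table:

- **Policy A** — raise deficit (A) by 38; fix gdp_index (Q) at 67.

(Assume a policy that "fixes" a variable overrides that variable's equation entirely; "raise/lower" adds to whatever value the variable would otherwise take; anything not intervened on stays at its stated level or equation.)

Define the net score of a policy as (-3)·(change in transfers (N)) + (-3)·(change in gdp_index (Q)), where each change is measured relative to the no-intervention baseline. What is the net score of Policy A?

Baseline:
  A = 84
  F = 117
  Q = -46 − 4·117 = -514
  N = 241 + 4·84 − 3·117 + 3·(-514) = -1316
Policy A (A + 38, Q := 67):
  A = 84 + 38 = 122
  F = 117
  Q = 67
  N = 241 + 4·122 − 3·117 + 3·67 = 579
ΔN = 579 − (-1316) = 1895; ΔQ = 67 − (-514) = 581
Score = (-3)·1895 + (-3)·581 = -7428

-7428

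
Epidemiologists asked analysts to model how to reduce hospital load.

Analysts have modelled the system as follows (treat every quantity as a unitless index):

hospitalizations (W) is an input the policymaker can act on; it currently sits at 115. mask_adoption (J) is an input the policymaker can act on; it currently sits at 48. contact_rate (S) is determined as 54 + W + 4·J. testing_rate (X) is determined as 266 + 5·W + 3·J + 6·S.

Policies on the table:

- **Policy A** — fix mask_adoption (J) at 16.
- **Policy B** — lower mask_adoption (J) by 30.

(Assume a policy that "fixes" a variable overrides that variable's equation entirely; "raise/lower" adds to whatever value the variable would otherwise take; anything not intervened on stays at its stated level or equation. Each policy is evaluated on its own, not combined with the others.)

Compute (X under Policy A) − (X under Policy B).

Policy A (J := 16):
  W = 115
  J = 16
  S = 54 + 115 + 4·16 = 233
  X = 266 + 5·115 + 3·16 + 6·233 = 2287
Policy B (J − 30):
  W = 115
  J = 48 − 30 = 18
  S = 54 + 115 + 4·18 = 241
  X = 266 + 5·115 + 3·18 + 6·241 = 2341
X: 2287 − 2341 = -54

-54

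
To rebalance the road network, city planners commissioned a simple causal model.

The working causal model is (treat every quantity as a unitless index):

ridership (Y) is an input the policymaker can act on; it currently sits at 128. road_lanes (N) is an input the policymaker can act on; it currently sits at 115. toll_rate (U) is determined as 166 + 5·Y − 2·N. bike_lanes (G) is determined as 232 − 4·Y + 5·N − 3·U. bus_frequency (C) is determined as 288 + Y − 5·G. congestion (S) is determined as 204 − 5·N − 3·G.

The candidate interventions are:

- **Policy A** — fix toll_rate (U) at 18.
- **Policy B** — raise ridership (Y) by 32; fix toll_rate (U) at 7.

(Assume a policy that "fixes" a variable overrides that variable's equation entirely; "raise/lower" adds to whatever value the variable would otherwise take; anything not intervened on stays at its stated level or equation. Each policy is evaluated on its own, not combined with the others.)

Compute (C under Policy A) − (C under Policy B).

-507

Policy A (U := 18):
  Y = 128
  N = 115
  U = 18
  G = 232 − 4·128 + 5·115 − 3·18 = 241
  C = 288 + 128 − 5·241 = -789
Policy B (Y + 32, U := 7):
  Y = 128 + 32 = 160
  N = 115
  U = 7
  G = 232 − 4·160 + 5·115 − 3·7 = 146
  C = 288 + 160 − 5·146 = -282
C: -789 − (-282) = -507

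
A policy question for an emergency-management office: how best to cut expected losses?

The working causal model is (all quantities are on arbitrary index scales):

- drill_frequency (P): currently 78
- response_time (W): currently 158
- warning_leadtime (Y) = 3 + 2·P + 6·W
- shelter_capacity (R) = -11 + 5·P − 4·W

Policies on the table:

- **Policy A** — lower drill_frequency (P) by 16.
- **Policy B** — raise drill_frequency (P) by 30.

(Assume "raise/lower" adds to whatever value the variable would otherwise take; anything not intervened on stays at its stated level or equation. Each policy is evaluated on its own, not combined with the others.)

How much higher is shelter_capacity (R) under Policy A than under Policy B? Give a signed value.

-230

Policy A (P − 16):
  P = 78 − 16 = 62
  W = 158
  R = -11 + 5·62 − 4·158 = -333
Policy B (P + 30):
  P = 78 + 30 = 108
  W = 158
  R = -11 + 5·108 − 4·158 = -103
R: -333 − (-103) = -230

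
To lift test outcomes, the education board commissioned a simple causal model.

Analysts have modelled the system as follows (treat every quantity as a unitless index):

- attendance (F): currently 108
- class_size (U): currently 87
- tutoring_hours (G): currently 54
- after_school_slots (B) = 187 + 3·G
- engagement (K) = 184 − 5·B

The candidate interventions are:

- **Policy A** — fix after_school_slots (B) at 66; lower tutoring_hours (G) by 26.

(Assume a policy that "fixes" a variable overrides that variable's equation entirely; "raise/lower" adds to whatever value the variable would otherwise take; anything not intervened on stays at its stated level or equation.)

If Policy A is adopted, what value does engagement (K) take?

Policy A (B := 66, G − 26):
  G = 54 − 26 = 28
  B = 66
  K = 184 − 5·66 = -146

-146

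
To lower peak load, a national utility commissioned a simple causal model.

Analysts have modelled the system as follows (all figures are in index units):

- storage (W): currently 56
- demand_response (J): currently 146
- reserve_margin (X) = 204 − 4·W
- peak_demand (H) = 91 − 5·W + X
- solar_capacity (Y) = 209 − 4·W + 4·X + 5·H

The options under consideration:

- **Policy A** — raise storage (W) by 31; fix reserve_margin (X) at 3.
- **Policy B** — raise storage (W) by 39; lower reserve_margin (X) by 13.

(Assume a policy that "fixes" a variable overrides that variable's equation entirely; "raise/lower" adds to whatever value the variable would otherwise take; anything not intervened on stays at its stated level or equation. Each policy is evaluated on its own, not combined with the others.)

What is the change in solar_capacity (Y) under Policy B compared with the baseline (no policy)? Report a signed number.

Baseline:
  W = 56
  X = 204 − 4·56 = -20
  H = 91 − 5·56 + (-20) = -209
  Y = 209 − 4·56 + 4·(-20) + 5·(-209) = -1140
Policy B (W + 39, X − 13):
  W = 56 + 39 = 95
  X = 204 − 4·95 (−13 from intervention) = -189
  H = 91 − 5·95 + (-189) = -573
  Y = 209 − 4·95 + 4·(-189) + 5·(-573) = -3792
Change in Y: -3792 − (-1140) = -2652

-2652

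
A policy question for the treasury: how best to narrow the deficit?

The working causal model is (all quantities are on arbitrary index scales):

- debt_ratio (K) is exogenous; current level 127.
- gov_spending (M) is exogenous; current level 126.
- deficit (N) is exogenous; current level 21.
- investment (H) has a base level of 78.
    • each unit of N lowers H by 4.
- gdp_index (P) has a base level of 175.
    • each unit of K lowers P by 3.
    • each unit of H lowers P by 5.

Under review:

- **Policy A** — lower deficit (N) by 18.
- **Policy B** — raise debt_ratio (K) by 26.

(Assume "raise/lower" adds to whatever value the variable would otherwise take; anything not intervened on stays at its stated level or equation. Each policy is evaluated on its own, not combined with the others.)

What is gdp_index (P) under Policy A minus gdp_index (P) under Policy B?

-282

Policy A (N − 18):
  K = 127
  N = 21 − 18 = 3
  H = 78 − 4·3 = 66
  P = 175 − 3·127 − 5·66 = -536
Policy B (K + 26):
  K = 127 + 26 = 153
  N = 21
  H = 78 − 4·21 = -6
  P = 175 − 3·153 − 5·(-6) = -254
P: -536 − (-254) = -282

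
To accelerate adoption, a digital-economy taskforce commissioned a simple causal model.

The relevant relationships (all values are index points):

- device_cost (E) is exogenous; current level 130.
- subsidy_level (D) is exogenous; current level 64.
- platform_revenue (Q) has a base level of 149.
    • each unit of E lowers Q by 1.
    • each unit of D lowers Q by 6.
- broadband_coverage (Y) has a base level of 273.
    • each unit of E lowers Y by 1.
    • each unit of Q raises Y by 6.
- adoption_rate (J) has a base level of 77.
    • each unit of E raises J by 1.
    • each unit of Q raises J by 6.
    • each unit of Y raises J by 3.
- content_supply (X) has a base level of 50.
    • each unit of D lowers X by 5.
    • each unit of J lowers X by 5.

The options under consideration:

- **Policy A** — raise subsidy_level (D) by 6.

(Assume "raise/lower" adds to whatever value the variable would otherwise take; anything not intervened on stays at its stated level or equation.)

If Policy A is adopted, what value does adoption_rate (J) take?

-8988

Policy A (D + 6):
  E = 130
  D = 64 + 6 = 70
  Q = 149 − 130 − 6·70 = -401
  Y = 273 − 130 + 6·(-401) = -2263
  J = 77 + 130 + 6·(-401) + 3·(-2263) = -8988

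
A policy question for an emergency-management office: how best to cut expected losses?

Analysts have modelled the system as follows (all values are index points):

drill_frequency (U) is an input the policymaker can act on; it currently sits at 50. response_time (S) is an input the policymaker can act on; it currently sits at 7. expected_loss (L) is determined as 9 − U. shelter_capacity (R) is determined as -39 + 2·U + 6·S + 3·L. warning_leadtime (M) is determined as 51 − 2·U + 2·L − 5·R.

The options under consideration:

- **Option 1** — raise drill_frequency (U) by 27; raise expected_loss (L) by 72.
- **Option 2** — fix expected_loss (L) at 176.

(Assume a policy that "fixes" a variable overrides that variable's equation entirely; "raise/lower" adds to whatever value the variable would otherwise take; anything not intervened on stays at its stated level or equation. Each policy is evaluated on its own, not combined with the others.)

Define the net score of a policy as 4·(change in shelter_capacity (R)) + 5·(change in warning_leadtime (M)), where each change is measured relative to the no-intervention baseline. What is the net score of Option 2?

-11501

Baseline:
  U = 50
  S = 7
  L = 9 − 50 = -41
  R = -39 + 2·50 + 6·7 + 3·(-41) = -20
  M = 51 − 2·50 + 2·(-41) − 5·(-20) = -31
Option 2 (L := 176):
  U = 50
  S = 7
  L = 176
  R = -39 + 2·50 + 6·7 + 3·176 = 631
  M = 51 − 2·50 + 2·176 − 5·631 = -2852
ΔR = 631 − (-20) = 651; ΔM = -2852 − (-31) = -2821
Score = 4·651 + 5·(-2821) = -11501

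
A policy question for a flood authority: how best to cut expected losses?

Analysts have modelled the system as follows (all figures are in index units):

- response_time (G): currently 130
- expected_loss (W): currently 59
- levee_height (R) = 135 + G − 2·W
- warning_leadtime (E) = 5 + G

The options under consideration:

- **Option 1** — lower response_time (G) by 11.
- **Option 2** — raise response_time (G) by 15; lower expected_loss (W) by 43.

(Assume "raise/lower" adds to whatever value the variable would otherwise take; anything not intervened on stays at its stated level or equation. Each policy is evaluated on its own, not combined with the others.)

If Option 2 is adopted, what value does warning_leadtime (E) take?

150

Option 2 (G + 15, W − 43):
  G = 130 + 15 = 145
  E = 5 + 145 = 150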